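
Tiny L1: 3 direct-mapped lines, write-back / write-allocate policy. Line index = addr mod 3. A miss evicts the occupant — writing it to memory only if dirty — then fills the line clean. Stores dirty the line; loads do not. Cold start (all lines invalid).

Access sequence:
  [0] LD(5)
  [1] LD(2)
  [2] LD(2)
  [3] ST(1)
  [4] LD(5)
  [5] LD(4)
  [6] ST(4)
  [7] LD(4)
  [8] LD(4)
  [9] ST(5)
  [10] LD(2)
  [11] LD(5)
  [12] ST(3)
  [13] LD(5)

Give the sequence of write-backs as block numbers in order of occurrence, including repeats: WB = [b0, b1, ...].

WB = [1, 5]

  0 | R B5 → L2 miss [-]
  1 | R B2 → L2 miss [-]
  2 | R B2 → L2 hit [-]
  3 | W B1 → L1 miss [D]
  4 | R B5 → L2 miss [-]
  5 | R B4 → L1 miss wb→B1 [-]
  6 | W B4 → L1 hit [D]
  7 | R B4 → L1 hit [D]
  8 | R B4 → L1 hit [D]
  9 | W B5 → L2 hit [D]
  10 | R B2 → L2 miss wb→B5 [-]
  11 | R B5 → L2 miss [-]
  12 | W B3 → L0 miss [D]
  13 | R B5 → L2 hit [-]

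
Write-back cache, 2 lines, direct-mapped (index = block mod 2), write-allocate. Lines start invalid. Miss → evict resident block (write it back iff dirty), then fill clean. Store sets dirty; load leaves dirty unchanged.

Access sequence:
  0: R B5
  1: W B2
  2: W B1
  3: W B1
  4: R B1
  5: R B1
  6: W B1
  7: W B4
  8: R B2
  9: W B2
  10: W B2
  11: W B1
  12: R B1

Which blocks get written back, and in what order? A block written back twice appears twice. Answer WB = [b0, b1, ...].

  0 | R B5 → L1 miss [-]
  1 | W B2 → L0 miss [D]
  2 | W B1 → L1 miss [D]
  3 | W B1 → L1 hit [D]
  4 | R B1 → L1 hit [D]
  5 | R B1 → L1 hit [D]
  6 | W B1 → L1 hit [D]
  7 | W B4 → L0 miss wb→B2 [D]
  8 | R B2 → L0 miss wb→B4 [-]
  9 | W B2 → L0 hit [D]
  10 | W B2 → L0 hit [D]
  11 | W B1 → L1 hit [D]
  12 | R B1 → L1 hit [D]

WB = [2, 4]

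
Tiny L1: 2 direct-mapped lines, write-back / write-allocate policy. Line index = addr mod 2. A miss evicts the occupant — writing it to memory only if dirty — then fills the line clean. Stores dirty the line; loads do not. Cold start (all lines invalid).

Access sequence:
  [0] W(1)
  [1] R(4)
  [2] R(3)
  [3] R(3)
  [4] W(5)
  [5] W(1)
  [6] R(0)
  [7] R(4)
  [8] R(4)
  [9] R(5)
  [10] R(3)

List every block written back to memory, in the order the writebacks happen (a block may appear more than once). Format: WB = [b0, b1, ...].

WB = [1, 5, 1]

0: W B1 → L1 miss [D]
1: R B4 → L0 miss [-]
2: R B3 → L1 miss wb→B1 [-]
3: R B3 → L1 hit [-]
4: W B5 → L1 miss [D]
5: W B1 → L1 miss wb→B5 [D]
6: R B0 → L0 miss [-]
7: R B4 → L0 miss [-]
8: R B4 → L0 hit [-]
9: R B5 → L1 miss wb→B1 [-]
10: R B3 → L1 miss [-]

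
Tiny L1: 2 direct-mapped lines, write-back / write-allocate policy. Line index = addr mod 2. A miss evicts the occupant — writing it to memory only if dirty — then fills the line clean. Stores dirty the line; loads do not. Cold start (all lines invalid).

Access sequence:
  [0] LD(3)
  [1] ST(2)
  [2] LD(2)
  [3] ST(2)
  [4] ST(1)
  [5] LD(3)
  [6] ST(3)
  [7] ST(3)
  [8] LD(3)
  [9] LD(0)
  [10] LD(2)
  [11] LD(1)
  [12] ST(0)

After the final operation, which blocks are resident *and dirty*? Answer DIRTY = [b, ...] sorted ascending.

  0 | R B3 → L1 miss [-]
  1 | W B2 → L0 miss [D]
  2 | R B2 → L0 hit [D]
  3 | W B2 → L0 hit [D]
  4 | W B1 → L1 miss [D]
  5 | R B3 → L1 miss wb→B1 [-]
  6 | W B3 → L1 hit [D]
  7 | W B3 → L1 hit [D]
  8 | R B3 → L1 hit [D]
  9 | R B0 → L0 miss wb→B2 [-]
  10 | R B2 → L0 miss [-]
  11 | R B1 → L1 miss wb→B3 [-]
  12 | W B0 → L0 miss [D]

DIRTY = [0]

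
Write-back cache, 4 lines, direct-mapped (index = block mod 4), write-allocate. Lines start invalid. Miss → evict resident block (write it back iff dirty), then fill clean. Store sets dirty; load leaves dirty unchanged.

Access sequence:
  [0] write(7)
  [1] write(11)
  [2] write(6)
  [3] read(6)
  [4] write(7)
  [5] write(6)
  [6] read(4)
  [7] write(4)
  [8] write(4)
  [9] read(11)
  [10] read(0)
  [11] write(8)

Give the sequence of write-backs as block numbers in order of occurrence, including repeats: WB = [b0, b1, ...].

WB = [7, 11, 7, 4]

0: W B7 -> L3 miss  d=D]
1: W B11 -> L3 miss wb->B7  d=D]
2: W B6 -> L2 miss  d=D]
3: R B6 -> L2 hit  d=D]
4: W B7 -> L3 miss wb->B11  d=D]
5: W B6 -> L2 hit  d=D]
6: R B4 -> L0 miss  d=-]
7: W B4 -> L0 hit  d=D]
8: W B4 -> L0 hit  d=D]
9: R B11 -> L3 miss wb->B7  d=-]
10: R B0 -> L0 miss wb->B4  d=-]
11: W B8 -> L0 miss  d=D]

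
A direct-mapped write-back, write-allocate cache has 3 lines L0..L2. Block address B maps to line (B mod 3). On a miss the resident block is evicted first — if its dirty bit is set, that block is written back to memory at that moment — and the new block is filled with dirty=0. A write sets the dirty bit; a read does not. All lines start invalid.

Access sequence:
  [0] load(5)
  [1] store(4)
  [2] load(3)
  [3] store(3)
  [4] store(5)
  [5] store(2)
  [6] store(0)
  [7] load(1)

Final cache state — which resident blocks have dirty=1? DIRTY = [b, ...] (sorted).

0: R B5 -> L2 miss  d=-]
1: W B4 -> L1 miss  d=D]
2: R B3 -> L0 miss  d=-]
3: W B3 -> L0 hit  d=D]
4: W B5 -> L2 hit  d=D]
5: W B2 -> L2 miss wb->B5  d=D]
6: W B0 -> L0 miss wb->B3  d=D]
7: R B1 -> L1 miss wb->B4  d=-]

DIRTY = [0, 2]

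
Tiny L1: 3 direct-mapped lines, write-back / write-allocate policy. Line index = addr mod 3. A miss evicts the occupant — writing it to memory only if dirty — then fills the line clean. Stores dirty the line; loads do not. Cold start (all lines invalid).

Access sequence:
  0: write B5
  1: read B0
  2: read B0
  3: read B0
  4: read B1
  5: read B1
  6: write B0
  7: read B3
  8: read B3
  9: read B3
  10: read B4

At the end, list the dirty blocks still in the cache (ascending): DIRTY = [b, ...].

DIRTY = [5]

  0 | W B5 → L2 miss [D]
  1 | R B0 → L0 miss [-]
  2 | R B0 → L0 hit [-]
  3 | R B0 → L0 hit [-]
  4 | R B1 → L1 miss [-]
  5 | R B1 → L1 hit [-]
  6 | W B0 → L0 hit [D]
  7 | R B3 → L0 miss wb→B0 [-]
  8 | R B3 → L0 hit [-]
  9 | R B3 → L0 hit [-]
  10 | R B4 → L1 miss [-]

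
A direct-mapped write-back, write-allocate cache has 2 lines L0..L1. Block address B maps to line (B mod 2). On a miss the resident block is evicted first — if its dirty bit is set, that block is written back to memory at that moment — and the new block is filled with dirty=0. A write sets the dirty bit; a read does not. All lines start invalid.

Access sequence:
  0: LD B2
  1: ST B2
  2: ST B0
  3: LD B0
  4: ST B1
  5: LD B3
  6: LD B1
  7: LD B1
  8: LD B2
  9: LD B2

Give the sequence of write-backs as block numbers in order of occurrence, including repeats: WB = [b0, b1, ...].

WB = [2, 1, 0]

  0 | R B2 → L0 miss [-]
  1 | W B2 → L0 hit [D]
  2 | W B0 → L0 miss wb→B2 [D]
  3 | R B0 → L0 hit [D]
  4 | W B1 → L1 miss [D]
  5 | R B3 → L1 miss wb→B1 [-]
  6 | R B1 → L1 miss [-]
  7 | R B1 → L1 hit [-]
  8 | R B2 → L0 miss wb→B0 [-]
  9 | R B2 → L0 hit [-]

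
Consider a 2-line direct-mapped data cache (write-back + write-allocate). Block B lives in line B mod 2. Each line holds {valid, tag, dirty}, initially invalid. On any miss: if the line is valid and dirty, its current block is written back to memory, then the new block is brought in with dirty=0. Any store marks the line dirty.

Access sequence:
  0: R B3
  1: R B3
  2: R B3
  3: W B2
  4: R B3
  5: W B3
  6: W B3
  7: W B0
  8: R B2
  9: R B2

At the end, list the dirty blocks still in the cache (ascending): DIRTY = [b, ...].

0: R B3 -> L1 miss  d=-]
1: R B3 -> L1 hit  d=-]
2: R B3 -> L1 hit  d=-]
3: W B2 -> L0 miss  d=D]
4: R B3 -> L1 hit  d=-]
5: W B3 -> L1 hit  d=D]
6: W B3 -> L1 hit  d=D]
7: W B0 -> L0 miss wb->B2  d=D]
8: R B2 -> L0 miss wb->B0  d=-]
9: R B2 -> L0 hit  d=-]

DIRTY = [3]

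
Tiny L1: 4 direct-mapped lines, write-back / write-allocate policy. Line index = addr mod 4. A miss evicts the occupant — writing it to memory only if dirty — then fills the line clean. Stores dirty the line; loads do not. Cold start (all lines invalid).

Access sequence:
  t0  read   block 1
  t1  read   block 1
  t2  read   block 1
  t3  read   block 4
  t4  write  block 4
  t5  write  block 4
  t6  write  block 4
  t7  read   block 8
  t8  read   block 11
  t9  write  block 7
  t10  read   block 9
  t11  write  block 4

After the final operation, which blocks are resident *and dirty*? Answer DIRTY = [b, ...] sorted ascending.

DIRTY = [4, 7]

  0 | R B1 → L1 miss [-]
  1 | R B1 → L1 hit [-]
  2 | R B1 → L1 hit [-]
  3 | R B4 → L0 miss [-]
  4 | W B4 → L0 hit [D]
  5 | W B4 → L0 hit [D]
  6 | W B4 → L0 hit [D]
  7 | R B8 → L0 miss wb→B4 [-]
  8 | R B11 → L3 miss [-]
  9 | W B7 → L3 miss [D]
  10 | R B9 → L1 miss [-]
  11 | W B4 → L0 miss [D]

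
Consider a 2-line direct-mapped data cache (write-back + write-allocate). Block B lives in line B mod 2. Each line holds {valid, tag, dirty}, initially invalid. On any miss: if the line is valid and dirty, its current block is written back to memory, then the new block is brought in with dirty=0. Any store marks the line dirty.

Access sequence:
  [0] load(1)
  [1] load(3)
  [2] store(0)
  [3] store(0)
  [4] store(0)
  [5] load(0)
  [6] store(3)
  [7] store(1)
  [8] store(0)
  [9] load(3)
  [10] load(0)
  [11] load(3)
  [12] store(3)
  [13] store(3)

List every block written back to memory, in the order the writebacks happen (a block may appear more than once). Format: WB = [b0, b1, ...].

WB = [3, 1]

  0 | R B1 → L1 miss [-]
  1 | R B3 → L1 miss [-]
  2 | W B0 → L0 miss [D]
  3 | W B0 → L0 hit [D]
  4 | W B0 → L0 hit [D]
  5 | R B0 → L0 hit [D]
  6 | W B3 → L1 hit [D]
  7 | W B1 → L1 miss wb→B3 [D]
  8 | W B0 → L0 hit [D]
  9 | R B3 → L1 miss wb→B1 [-]
  10 | R B0 → L0 hit [D]
  11 | R B3 → L1 hit [-]
  12 | W B3 → L1 hit [D]
  13 | W B3 → L1 hit [D]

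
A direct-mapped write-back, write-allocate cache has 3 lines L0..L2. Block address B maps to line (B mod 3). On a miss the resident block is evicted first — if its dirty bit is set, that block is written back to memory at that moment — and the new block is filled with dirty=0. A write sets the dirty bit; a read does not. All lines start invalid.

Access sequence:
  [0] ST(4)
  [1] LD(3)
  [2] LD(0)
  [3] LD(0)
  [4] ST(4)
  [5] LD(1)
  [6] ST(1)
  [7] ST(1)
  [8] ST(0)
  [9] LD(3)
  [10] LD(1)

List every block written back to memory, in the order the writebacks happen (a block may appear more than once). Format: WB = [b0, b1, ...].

WB = [4, 0]

0: W B4 -> L1 miss  d=D]
1: R B3 -> L0 miss  d=-]
2: R B0 -> L0 miss  d=-]
3: R B0 -> L0 hit  d=-]
4: W B4 -> L1 hit  d=D]
5: R B1 -> L1 miss wb->B4  d=-]
6: W B1 -> L1 hit  d=D]
7: W B1 -> L1 hit  d=D]
8: W B0 -> L0 hit  d=D]
9: R B3 -> L0 miss wb->B0  d=-]
10: R B1 -> L1 hit  d=D]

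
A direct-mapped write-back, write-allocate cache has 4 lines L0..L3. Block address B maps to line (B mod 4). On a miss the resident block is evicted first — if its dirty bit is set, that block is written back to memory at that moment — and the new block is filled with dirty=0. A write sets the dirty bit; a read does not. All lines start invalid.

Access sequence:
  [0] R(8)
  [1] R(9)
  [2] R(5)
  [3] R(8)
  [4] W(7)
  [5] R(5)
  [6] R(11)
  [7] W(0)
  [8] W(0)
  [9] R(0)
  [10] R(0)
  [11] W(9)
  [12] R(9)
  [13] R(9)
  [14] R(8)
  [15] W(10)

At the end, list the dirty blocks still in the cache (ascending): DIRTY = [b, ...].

  0 | R B8 → L0 miss [-]
  1 | R B9 → L1 miss [-]
  2 | R B5 → L1 miss [-]
  3 | R B8 → L0 hit [-]
  4 | W B7 → L3 miss [D]
  5 | R B5 → L1 hit [-]
  6 | R B11 → L3 miss wb→B7 [-]
  7 | W B0 → L0 miss [D]
  8 | W B0 → L0 hit [D]
  9 | R B0 → L0 hit [D]
  10 | R B0 → L0 hit [D]
  11 | W B9 → L1 miss [D]
  12 | R B9 → L1 hit [D]
  13 | R B9 → L1 hit [D]
  14 | R B8 → L0 miss wb→B0 [-]
  15 | W B10 → L2 miss [D]

DIRTY = [9, 10]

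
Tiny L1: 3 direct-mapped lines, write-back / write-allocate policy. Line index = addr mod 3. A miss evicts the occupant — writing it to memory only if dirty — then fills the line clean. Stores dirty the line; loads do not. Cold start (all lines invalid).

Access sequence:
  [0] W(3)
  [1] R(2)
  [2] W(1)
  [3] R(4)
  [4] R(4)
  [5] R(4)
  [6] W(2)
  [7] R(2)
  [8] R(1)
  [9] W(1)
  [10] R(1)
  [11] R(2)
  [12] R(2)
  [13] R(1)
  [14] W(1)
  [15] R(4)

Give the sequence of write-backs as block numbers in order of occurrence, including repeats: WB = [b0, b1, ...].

0: W B3 -> L0 miss  d=D]
1: R B2 -> L2 miss  d=-]
2: W B1 -> L1 miss  d=D]
3: R B4 -> L1 miss wb->B1  d=-]
4: R B4 -> L1 hit  d=-]
5: R B4 -> L1 hit  d=-]
6: W B2 -> L2 hit  d=D]
7: R B2 -> L2 hit  d=D]
8: R B1 -> L1 miss  d=-]
9: W B1 -> L1 hit  d=D]
10: R B1 -> L1 hit  d=D]
11: R B2 -> L2 hit  d=D]
12: R B2 -> L2 hit  d=D]
13: R B1 -> L1 hit  d=D]
14: W B1 -> L1 hit  d=D]
15: R B4 -> L1 miss wb->B1  d=-]

WB = [1, 1]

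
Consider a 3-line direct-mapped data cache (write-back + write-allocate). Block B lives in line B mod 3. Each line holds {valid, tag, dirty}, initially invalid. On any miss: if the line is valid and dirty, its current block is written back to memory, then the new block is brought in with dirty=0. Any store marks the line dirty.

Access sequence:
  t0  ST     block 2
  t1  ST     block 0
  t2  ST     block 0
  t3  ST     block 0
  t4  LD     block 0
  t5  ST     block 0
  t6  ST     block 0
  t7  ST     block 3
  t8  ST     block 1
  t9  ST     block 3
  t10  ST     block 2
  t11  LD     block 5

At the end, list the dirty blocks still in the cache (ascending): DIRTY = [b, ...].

DIRTY = [1, 3]

0: W B2 -> L2 miss  d=D]
1: W B0 -> L0 miss  d=D]
2: W B0 -> L0 hit  d=D]
3: W B0 -> L0 hit  d=D]
4: R B0 -> L0 hit  d=D]
5: W B0 -> L0 hit  d=D]
6: W B0 -> L0 hit  d=D]
7: W B3 -> L0 miss wb->B0  d=D]
8: W B1 -> L1 miss  d=D]
9: W B3 -> L0 hit  d=D]
10: W B2 -> L2 hit  d=D]
11: R B5 -> L2 miss wb->B2  d=-]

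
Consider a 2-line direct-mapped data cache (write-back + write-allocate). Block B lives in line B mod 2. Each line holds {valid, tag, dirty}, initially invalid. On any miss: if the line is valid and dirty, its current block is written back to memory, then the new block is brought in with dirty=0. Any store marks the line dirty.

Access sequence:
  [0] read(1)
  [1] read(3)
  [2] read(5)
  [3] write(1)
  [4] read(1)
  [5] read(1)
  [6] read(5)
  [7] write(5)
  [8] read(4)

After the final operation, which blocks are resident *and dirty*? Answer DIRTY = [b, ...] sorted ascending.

DIRTY = [5]

0: R B1 → L1 miss [-]
1: R B3 → L1 miss [-]
2: R B5 → L1 miss [-]
3: W B1 → L1 miss [D]
4: R B1 → L1 hit [D]
5: R B1 → L1 hit [D]
6: R B5 → L1 miss wb→B1 [-]
7: W B5 → L1 hit [D]
8: R B4 → L0 miss [-]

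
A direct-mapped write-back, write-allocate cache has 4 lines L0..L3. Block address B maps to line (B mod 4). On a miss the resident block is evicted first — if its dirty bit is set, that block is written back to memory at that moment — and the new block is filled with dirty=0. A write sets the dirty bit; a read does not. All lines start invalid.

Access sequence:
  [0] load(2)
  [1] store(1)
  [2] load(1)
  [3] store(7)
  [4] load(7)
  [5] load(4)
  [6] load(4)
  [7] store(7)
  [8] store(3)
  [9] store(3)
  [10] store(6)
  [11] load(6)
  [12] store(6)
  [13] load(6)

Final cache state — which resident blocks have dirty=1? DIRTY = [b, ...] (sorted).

DIRTY = [1, 3, 6]

0: R B2 → L2 miss [-]
1: W B1 → L1 miss [D]
2: R B1 → L1 hit [D]
3: W B7 → L3 miss [D]
4: R B7 → L3 hit [D]
5: R B4 → L0 miss [-]
6: R B4 → L0 hit [-]
7: W B7 → L3 hit [D]
8: W B3 → L3 miss wb→B7 [D]
9: W B3 → L3 hit [D]
10: W B6 → L2 miss [D]
11: R B6 → L2 hit [D]
12: W B6 → L2 hit [D]
13: R B6 → L2 hit [D]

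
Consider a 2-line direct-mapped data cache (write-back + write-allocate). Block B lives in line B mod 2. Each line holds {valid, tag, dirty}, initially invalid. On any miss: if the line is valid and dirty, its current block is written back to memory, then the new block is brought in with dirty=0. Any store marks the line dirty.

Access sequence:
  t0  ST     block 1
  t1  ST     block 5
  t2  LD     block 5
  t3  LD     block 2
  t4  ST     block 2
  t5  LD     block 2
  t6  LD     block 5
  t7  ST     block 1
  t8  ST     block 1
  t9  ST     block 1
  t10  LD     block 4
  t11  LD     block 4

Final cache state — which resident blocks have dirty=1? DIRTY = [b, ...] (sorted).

0: W B1 -> L1 miss  d=D]
1: W B5 -> L1 miss wb->B1  d=D]
2: R B5 -> L1 hit  d=D]
3: R B2 -> L0 miss  d=-]
4: W B2 -> L0 hit  d=D]
5: R B2 -> L0 hit  d=D]
6: R B5 -> L1 hit  d=D]
7: W B1 -> L1 miss wb->B5  d=D]
8: W B1 -> L1 hit  d=D]
9: W B1 -> L1 hit  d=D]
10: R B4 -> L0 miss wb->B2  d=-]
11: R B4 -> L0 hit  d=-]

DIRTY = [1]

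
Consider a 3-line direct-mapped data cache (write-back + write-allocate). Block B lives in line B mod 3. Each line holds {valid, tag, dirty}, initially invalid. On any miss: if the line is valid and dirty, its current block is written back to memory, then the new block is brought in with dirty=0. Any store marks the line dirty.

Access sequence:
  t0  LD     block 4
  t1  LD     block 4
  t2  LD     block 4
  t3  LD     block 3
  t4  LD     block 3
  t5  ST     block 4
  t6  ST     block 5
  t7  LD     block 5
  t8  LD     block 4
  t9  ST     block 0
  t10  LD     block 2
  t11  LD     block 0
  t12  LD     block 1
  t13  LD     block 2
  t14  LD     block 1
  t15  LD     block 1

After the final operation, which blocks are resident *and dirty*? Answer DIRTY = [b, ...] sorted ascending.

0: R B4 -> L1 miss  d=-]
1: R B4 -> L1 hit  d=-]
2: R B4 -> L1 hit  d=-]
3: R B3 -> L0 miss  d=-]
4: R B3 -> L0 hit  d=-]
5: W B4 -> L1 hit  d=D]
6: W B5 -> L2 miss  d=D]
7: R B5 -> L2 hit  d=D]
8: R B4 -> L1 hit  d=D]
9: W B0 -> L0 miss  d=D]
10: R B2 -> L2 miss wb->B5  d=-]
11: R B0 -> L0 hit  d=D]
12: R B1 -> L1 miss wb->B4  d=-]
13: R B2 -> L2 hit  d=-]
14: R B1 -> L1 hit  d=-]
15: R B1 -> L1 hit  d=-]

DIRTY = [0]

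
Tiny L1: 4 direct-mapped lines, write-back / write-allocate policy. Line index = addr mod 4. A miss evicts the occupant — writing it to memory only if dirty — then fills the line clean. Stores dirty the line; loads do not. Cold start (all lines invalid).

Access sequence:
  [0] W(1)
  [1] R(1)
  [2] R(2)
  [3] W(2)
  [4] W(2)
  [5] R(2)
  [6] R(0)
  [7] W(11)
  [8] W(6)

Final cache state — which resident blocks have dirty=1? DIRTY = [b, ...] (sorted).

DIRTY = [1, 6, 11]

0: W B1 -> L1 miss  d=D]
1: R B1 -> L1 hit  d=D]
2: R B2 -> L2 miss  d=-]
3: W B2 -> L2 hit  d=D]
4: W B2 -> L2 hit  d=D]
5: R B2 -> L2 hit  d=D]
6: R B0 -> L0 miss  d=-]
7: W B11 -> L3 miss  d=D]
8: W B6 -> L2 miss wb->B2  d=D]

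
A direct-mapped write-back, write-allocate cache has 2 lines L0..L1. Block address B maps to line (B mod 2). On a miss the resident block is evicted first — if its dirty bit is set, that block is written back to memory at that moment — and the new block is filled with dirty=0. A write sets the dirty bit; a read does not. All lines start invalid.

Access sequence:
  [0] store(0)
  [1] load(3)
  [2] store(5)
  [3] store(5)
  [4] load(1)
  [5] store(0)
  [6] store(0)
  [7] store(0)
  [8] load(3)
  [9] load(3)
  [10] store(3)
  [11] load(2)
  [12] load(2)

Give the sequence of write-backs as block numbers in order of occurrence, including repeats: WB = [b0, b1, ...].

WB = [5, 0]

0: W B0 → L0 miss [D]
1: R B3 → L1 miss [-]
2: W B5 → L1 miss [D]
3: W B5 → L1 hit [D]
4: R B1 → L1 miss wb→B5 [-]
5: W B0 → L0 hit [D]
6: W B0 → L0 hit [D]
7: W B0 → L0 hit [D]
8: R B3 → L1 miss [-]
9: R B3 → L1 hit [-]
10: W B3 → L1 hit [D]
11: R B2 → L0 miss wb→B0 [-]
12: R B2 → L0 hit [-]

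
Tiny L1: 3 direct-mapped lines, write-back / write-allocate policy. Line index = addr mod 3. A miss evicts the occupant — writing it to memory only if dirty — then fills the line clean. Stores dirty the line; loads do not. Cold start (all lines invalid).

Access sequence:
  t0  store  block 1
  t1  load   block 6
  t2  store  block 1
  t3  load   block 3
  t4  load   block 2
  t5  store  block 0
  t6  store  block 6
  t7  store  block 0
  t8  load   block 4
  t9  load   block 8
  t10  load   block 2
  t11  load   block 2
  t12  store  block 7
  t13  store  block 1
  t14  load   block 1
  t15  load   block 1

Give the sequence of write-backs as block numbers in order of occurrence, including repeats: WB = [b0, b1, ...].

WB = [0, 6, 1, 7]

0: W B1 → L1 miss [D]
1: R B6 → L0 miss [-]
2: W B1 → L1 hit [D]
3: R B3 → L0 miss [-]
4: R B2 → L2 miss [-]
5: W B0 → L0 miss [D]
6: W B6 → L0 miss wb→B0 [D]
7: W B0 → L0 miss wb→B6 [D]
8: R B4 → L1 miss wb→B1 [-]
9: R B8 → L2 miss [-]
10: R B2 → L2 miss [-]
11: R B2 → L2 hit [-]
12: W B7 → L1 miss [D]
13: W B1 → L1 miss wb→B7 [D]
14: R B1 → L1 hit [D]
15: R B1 → L1 hit [D]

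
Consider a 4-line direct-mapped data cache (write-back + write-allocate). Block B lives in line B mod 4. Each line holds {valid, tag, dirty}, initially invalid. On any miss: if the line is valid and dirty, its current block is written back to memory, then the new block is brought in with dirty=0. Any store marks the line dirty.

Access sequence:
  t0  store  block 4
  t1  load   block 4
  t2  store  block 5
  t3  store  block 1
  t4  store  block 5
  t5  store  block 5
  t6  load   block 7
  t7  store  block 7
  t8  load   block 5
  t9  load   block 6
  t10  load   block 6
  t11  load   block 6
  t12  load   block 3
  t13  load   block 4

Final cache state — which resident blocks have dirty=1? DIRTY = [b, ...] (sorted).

  0 | W B4 → L0 miss [D]
  1 | R B4 → L0 hit [D]
  2 | W B5 → L1 miss [D]
  3 | W B1 → L1 miss wb→B5 [D]
  4 | W B5 → L1 miss wb→B1 [D]
  5 | W B5 → L1 hit [D]
  6 | R B7 → L3 miss [-]
  7 | W B7 → L3 hit [D]
  8 | R B5 → L1 hit [D]
  9 | R B6 → L2 miss [-]
  10 | R B6 → L2 hit [-]
  11 | R B6 → L2 hit [-]
  12 | R B3 → L3 miss wb→B7 [-]
  13 | R B4 → L0 hit [D]

DIRTY = [4, 5]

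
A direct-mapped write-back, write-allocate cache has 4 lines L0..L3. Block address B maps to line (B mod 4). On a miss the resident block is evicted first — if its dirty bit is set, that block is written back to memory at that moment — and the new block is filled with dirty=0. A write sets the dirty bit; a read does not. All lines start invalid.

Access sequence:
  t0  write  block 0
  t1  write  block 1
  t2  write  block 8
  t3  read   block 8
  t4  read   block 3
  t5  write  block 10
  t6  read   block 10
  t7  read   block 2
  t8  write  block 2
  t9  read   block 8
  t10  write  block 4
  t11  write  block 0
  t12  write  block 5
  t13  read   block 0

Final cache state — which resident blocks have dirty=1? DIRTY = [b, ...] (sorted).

0: W B0 → L0 miss [D]
1: W B1 → L1 miss [D]
2: W B8 → L0 miss wb→B0 [D]
3: R B8 → L0 hit [D]
4: R B3 → L3 miss [-]
5: W B10 → L2 miss [D]
6: R B10 → L2 hit [D]
7: R B2 → L2 miss wb→B10 [-]
8: W B2 → L2 hit [D]
9: R B8 → L0 hit [D]
10: W B4 → L0 miss wb→B8 [D]
11: W B0 → L0 miss wb→B4 [D]
12: W B5 → L1 miss wb→B1 [D]
13: R B0 → L0 hit [D]

DIRTY = [0, 2, 5]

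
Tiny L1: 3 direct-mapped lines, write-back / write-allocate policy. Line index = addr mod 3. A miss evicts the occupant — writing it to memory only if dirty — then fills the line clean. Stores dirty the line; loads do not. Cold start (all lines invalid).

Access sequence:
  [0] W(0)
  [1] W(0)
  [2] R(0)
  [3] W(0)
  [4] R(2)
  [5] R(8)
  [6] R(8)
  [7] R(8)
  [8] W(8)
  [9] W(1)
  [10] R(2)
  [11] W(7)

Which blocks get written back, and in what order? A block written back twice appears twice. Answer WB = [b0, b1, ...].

WB = [8, 1]

0: W B0 -> L0 miss  d=D]
1: W B0 -> L0 hit  d=D]
2: R B0 -> L0 hit  d=D]
3: W B0 -> L0 hit  d=D]
4: R B2 -> L2 miss  d=-]
5: R B8 -> L2 miss  d=-]
6: R B8 -> L2 hit  d=-]
7: R B8 -> L2 hit  d=-]
8: W B8 -> L2 hit  d=D]
9: W B1 -> L1 miss  d=D]
10: R B2 -> L2 miss wb->B8  d=-]
11: W B7 -> L1 miss wb->B1  d=D]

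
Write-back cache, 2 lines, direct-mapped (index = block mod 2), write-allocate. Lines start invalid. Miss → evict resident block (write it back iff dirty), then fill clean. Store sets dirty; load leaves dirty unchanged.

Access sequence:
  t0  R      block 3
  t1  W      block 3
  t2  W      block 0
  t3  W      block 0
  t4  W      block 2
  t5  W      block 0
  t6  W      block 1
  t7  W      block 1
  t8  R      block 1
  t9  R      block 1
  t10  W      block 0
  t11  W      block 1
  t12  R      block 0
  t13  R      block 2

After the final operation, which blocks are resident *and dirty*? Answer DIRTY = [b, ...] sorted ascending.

DIRTY = [1]

  0 | R B3 → L1 miss [-]
  1 | W B3 → L1 hit [D]
  2 | W B0 → L0 miss [D]
  3 | W B0 → L0 hit [D]
  4 | W B2 → L0 miss wb→B0 [D]
  5 | W B0 → L0 miss wb→B2 [D]
  6 | W B1 → L1 miss wb→B3 [D]
  7 | W B1 → L1 hit [D]
  8 | R B1 → L1 hit [D]
  9 | R B1 → L1 hit [D]
  10 | W B0 → L0 hit [D]
  11 | W B1 → L1 hit [D]
  12 | R B0 → L0 hit [D]
  13 | R B2 → L0 miss wb→B0 [-]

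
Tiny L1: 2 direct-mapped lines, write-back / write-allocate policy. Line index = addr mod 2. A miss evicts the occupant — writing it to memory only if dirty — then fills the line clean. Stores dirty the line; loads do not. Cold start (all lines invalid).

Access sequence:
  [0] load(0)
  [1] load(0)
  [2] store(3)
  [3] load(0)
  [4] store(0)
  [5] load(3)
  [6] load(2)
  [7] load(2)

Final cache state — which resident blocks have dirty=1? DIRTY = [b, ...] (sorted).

DIRTY = [3]

  0 | R B0 → L0 miss [-]
  1 | R B0 → L0 hit [-]
  2 | W B3 → L1 miss [D]
  3 | R B0 → L0 hit [-]
  4 | W B0 → L0 hit [D]
  5 | R B3 → L1 hit [D]
  6 | R B2 → L0 miss wb→B0 [-]
  7 | R B2 → L0 hit [-]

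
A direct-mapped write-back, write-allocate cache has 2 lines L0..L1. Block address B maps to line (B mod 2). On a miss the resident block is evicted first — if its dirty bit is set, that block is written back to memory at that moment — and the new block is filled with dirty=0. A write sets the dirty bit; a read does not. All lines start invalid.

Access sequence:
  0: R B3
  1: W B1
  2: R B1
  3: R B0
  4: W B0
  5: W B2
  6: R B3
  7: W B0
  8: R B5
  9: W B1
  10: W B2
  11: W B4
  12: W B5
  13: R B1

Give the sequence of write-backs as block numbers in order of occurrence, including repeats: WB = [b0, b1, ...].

0: R B3 -> L1 miss  d=-]
1: W B1 -> L1 miss  d=D]
2: R B1 -> L1 hit  d=D]
3: R B0 -> L0 miss  d=-]
4: W B0 -> L0 hit  d=D]
5: W B2 -> L0 miss wb->B0  d=D]
6: R B3 -> L1 miss wb->B1  d=-]
7: W B0 -> L0 miss wb->B2  d=D]
8: R B5 -> L1 miss  d=-]
9: W B1 -> L1 miss  d=D]
10: W B2 -> L0 miss wb->B0  d=D]
11: W B4 -> L0 miss wb->B2  d=D]
12: W B5 -> L1 miss wb->B1  d=D]
13: R B1 -> L1 miss wb->B5  d=-]

WB = [0, 1, 2, 0, 2, 1, 5]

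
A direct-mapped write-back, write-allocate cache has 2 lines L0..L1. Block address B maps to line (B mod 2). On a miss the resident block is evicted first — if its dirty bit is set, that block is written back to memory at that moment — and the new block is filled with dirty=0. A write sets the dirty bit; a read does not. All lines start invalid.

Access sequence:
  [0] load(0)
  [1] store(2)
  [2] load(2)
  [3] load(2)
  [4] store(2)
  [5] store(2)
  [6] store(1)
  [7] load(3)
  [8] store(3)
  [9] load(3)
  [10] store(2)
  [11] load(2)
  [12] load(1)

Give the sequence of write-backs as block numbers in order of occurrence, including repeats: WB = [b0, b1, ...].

  0 | R B0 → L0 miss [-]
  1 | W B2 → L0 miss [D]
  2 | R B2 → L0 hit [D]
  3 | R B2 → L0 hit [D]
  4 | W B2 → L0 hit [D]
  5 | W B2 → L0 hit [D]
  6 | W B1 → L1 miss [D]
  7 | R B3 → L1 miss wb→B1 [-]
  8 | W B3 → L1 hit [D]
  9 | R B3 → L1 hit [D]
  10 | W B2 → L0 hit [D]
  11 | R B2 → L0 hit [D]
  12 | R B1 → L1 miss wb→B3 [-]

WB = [1, 3]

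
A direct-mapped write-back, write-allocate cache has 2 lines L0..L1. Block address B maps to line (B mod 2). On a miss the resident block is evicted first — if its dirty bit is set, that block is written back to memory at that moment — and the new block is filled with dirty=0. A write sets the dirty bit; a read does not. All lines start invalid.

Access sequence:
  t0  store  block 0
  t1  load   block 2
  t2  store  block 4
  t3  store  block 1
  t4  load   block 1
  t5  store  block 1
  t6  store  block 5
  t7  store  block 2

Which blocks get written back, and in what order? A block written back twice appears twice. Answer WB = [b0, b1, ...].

WB = [0, 1, 4]

0: W B0 -> L0 miss  d=D]
1: R B2 -> L0 miss wb->B0  d=-]
2: W B4 -> L0 miss  d=D]
3: W B1 -> L1 miss  d=D]
4: R B1 -> L1 hit  d=D]
5: W B1 -> L1 hit  d=D]
6: W B5 -> L1 miss wb->B1  d=D]
7: W B2 -> L0 miss wb->B4  d=D]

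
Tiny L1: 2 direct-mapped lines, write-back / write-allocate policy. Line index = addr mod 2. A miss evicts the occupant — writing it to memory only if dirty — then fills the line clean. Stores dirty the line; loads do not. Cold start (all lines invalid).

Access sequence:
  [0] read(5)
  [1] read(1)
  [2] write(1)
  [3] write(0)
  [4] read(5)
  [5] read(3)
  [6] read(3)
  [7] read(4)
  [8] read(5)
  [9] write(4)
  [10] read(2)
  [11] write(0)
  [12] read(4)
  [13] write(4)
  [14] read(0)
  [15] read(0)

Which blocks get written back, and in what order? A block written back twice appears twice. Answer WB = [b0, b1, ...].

WB = [1, 0, 4, 0, 4]

0: R B5 -> L1 miss  d=-]
1: R B1 -> L1 miss  d=-]
2: W B1 -> L1 hit  d=D]
3: W B0 -> L0 miss  d=D]
4: R B5 -> L1 miss wb->B1  d=-]
5: R B3 -> L1 miss  d=-]
6: R B3 -> L1 hit  d=-]
7: R B4 -> L0 miss wb->B0  d=-]
8: R B5 -> L1 miss  d=-]
9: W B4 -> L0 hit  d=D]
10: R B2 -> L0 miss wb->B4  d=-]
11: W B0 -> L0 miss  d=D]
12: R B4 -> L0 miss wb->B0  d=-]
13: W B4 -> L0 hit  d=D]
14: R B0 -> L0 miss wb->B4  d=-]
15: R B0 -> L0 hit  d=-]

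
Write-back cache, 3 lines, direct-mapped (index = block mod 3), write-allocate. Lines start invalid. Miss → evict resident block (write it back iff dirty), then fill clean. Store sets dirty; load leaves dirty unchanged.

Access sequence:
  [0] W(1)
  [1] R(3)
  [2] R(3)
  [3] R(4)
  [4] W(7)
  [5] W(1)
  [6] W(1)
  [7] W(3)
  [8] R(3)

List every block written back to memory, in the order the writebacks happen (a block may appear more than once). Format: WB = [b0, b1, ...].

WB = [1, 7]

0: W B1 -> L1 miss  d=D]
1: R B3 -> L0 miss  d=-]
2: R B3 -> L0 hit  d=-]
3: R B4 -> L1 miss wb->B1  d=-]
4: W B7 -> L1 miss  d=D]
5: W B1 -> L1 miss wb->B7  d=D]
6: W B1 -> L1 hit  d=D]
7: W B3 -> L0 hit  d=D]
8: R B3 -> L0 hit  d=D]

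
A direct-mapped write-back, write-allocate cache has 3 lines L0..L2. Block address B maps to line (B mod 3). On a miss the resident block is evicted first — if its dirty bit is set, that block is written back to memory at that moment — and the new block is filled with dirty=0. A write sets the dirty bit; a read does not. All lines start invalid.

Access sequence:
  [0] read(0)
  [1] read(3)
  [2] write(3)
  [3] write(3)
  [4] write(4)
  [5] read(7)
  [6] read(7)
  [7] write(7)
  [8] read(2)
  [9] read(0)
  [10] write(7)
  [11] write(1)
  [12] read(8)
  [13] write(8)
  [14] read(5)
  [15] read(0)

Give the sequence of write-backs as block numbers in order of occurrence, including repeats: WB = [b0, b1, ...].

WB = [4, 3, 7, 8]

0: R B0 -> L0 miss  d=-]
1: R B3 -> L0 miss  d=-]
2: W B3 -> L0 hit  d=D]
3: W B3 -> L0 hit  d=D]
4: W B4 -> L1 miss  d=D]
5: R B7 -> L1 miss wb->B4  d=-]
6: R B7 -> L1 hit  d=-]
7: W B7 -> L1 hit  d=D]
8: R B2 -> L2 miss  d=-]
9: R B0 -> L0 miss wb->B3  d=-]
10: W B7 -> L1 hit  d=D]
11: W B1 -> L1 miss wb->B7  d=D]
12: R B8 -> L2 miss  d=-]
13: W B8 -> L2 hit  d=D]
14: R B5 -> L2 miss wb->B8  d=-]
15: R B0 -> L0 hit  d=-]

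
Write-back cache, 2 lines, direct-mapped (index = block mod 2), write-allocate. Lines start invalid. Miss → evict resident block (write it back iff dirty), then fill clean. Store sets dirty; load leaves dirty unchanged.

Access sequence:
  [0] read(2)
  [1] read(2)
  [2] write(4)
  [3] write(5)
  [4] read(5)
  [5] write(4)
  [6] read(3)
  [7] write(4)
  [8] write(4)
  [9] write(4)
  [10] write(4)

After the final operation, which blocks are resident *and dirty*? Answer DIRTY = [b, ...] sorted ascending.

DIRTY = [4]

  0 | R B2 → L0 miss [-]
  1 | R B2 → L0 hit [-]
  2 | W B4 → L0 miss [D]
  3 | W B5 → L1 miss [D]
  4 | R B5 → L1 hit [D]
  5 | W B4 → L0 hit [D]
  6 | R B3 → L1 miss wb→B5 [-]
  7 | W B4 → L0 hit [D]
  8 | W B4 → L0 hit [D]
  9 | W B4 → L0 hit [D]
  10 | W B4 → L0 hit [D]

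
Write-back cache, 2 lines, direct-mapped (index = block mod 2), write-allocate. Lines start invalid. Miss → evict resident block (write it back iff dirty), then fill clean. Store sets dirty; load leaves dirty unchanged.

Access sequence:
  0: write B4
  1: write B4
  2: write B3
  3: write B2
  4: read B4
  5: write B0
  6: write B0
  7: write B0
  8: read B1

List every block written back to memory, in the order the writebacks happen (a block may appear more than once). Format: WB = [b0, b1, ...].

0: W B4 -> L0 miss  d=D]
1: W B4 -> L0 hit  d=D]
2: W B3 -> L1 miss  d=D]
3: W B2 -> L0 miss wb->B4  d=D]
4: R B4 -> L0 miss wb->B2  d=-]
5: W B0 -> L0 miss  d=D]
6: W B0 -> L0 hit  d=D]
7: W B0 -> L0 hit  d=D]
8: R B1 -> L1 miss wb->B3  d=-]

WB = [4, 2, 3]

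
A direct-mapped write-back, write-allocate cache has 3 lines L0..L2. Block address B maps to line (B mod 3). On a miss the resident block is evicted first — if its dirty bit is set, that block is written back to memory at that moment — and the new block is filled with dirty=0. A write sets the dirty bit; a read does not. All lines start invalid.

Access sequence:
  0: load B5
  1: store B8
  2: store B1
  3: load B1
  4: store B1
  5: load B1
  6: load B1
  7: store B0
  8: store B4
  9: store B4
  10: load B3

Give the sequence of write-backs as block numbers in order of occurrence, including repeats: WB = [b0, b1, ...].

0: R B5 → L2 miss [-]
1: W B8 → L2 miss [D]
2: W B1 → L1 miss [D]
3: R B1 → L1 hit [D]
4: W B1 → L1 hit [D]
5: R B1 → L1 hit [D]
6: R B1 → L1 hit [D]
7: W B0 → L0 miss [D]
8: W B4 → L1 miss wb→B1 [D]
9: W B4 → L1 hit [D]
10: R B3 → L0 miss wb→B0 [-]

WB = [1, 0]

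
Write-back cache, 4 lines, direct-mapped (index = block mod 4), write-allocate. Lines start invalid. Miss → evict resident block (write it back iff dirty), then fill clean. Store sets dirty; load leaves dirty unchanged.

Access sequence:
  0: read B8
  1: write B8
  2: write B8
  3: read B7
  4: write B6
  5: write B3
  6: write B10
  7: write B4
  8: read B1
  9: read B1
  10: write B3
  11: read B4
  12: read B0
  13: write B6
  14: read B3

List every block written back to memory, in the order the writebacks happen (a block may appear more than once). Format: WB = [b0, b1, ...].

WB = [6, 8, 4, 10]

0: R B8 → L0 miss [-]
1: W B8 → L0 hit [D]
2: W B8 → L0 hit [D]
3: R B7 → L3 miss [-]
4: W B6 → L2 miss [D]
5: W B3 → L3 miss [D]
6: W B10 → L2 miss wb→B6 [D]
7: W B4 → L0 miss wb→B8 [D]
8: R B1 → L1 miss [-]
9: R B1 → L1 hit [-]
10: W B3 → L3 hit [D]
11: R B4 → L0 hit [D]
12: R B0 → L0 miss wb→B4 [-]
13: W B6 → L2 miss wb→B10 [D]
14: R B3 → L3 hit [D]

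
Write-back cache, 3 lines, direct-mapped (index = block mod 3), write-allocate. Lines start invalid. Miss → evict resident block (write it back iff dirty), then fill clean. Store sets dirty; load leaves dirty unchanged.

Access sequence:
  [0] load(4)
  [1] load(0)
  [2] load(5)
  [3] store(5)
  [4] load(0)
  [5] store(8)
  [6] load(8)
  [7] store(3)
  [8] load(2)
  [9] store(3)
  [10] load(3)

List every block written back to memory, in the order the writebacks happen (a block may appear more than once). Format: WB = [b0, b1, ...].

WB = [5, 8]

  0 | R B4 → L1 miss [-]
  1 | R B0 → L0 miss [-]
  2 | R B5 → L2 miss [-]
  3 | W B5 → L2 hit [D]
  4 | R B0 → L0 hit [-]
  5 | W B8 → L2 miss wb→B5 [D]
  6 | R B8 → L2 hit [D]
  7 | W B3 → L0 miss [D]
  8 | R B2 → L2 miss wb→B8 [-]
  9 | W B3 → L0 hit [D]
  10 | R B3 → L0 hit [D]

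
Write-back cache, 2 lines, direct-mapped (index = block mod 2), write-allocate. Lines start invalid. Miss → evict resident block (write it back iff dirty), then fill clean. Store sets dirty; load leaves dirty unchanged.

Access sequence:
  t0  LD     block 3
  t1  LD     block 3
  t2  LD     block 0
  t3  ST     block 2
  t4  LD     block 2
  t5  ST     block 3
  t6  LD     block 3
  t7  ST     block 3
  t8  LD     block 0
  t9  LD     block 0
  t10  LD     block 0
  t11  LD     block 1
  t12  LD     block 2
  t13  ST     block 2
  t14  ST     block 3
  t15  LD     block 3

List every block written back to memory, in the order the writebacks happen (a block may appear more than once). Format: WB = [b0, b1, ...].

  0 | R B3 → L1 miss [-]
  1 | R B3 → L1 hit [-]
  2 | R B0 → L0 miss [-]
  3 | W B2 → L0 miss [D]
  4 | R B2 → L0 hit [D]
  5 | W B3 → L1 hit [D]
  6 | R B3 → L1 hit [D]
  7 | W B3 → L1 hit [D]
  8 | R B0 → L0 miss wb→B2 [-]
  9 | R B0 → L0 hit [-]
  10 | R B0 → L0 hit [-]
  11 | R B1 → L1 miss wb→B3 [-]
  12 | R B2 → L0 miss [-]
  13 | W B2 → L0 hit [D]
  14 | W B3 → L1 miss [D]
  15 | R B3 → L1 hit [D]

WB = [2, 3]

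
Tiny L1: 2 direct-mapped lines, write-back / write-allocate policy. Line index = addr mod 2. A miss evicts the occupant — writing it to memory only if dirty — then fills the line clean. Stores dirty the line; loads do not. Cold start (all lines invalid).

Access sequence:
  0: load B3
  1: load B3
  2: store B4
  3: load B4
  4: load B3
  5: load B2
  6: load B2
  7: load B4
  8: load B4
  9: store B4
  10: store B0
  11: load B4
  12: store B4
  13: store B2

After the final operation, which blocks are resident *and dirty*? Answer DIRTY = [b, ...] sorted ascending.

DIRTY = [2]

  0 | R B3 → L1 miss [-]
  1 | R B3 → L1 hit [-]
  2 | W B4 → L0 miss [D]
  3 | R B4 → L0 hit [D]
  4 | R B3 → L1 hit [-]
  5 | R B2 → L0 miss wb→B4 [-]
  6 | R B2 → L0 hit [-]
  7 | R B4 → L0 miss [-]
  8 | R B4 → L0 hit [-]
  9 | W B4 → L0 hit [D]
  10 | W B0 → L0 miss wb→B4 [D]
  11 | R B4 → L0 miss wb→B0 [-]
  12 | W B4 → L0 hit [D]
  13 | W B2 → L0 miss wb→B4 [D]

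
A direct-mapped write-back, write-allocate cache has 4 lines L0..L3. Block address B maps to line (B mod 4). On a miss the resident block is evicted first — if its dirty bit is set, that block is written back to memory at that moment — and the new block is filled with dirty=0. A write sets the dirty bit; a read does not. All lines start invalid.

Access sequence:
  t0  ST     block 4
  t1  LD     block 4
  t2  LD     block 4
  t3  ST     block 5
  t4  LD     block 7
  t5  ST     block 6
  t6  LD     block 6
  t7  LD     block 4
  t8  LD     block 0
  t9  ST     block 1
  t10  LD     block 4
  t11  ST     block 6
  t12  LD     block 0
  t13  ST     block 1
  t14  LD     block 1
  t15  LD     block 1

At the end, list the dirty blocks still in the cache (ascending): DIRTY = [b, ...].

DIRTY = [1, 6]

0: W B4 -> L0 miss  d=D]
1: R B4 -> L0 hit  d=D]
2: R B4 -> L0 hit  d=D]
3: W B5 -> L1 miss  d=D]
4: R B7 -> L3 miss  d=-]
5: W B6 -> L2 miss  d=D]
6: R B6 -> L2 hit  d=D]
7: R B4 -> L0 hit  d=D]
8: R B0 -> L0 miss wb->B4  d=-]
9: W B1 -> L1 miss wb->B5  d=D]
10: R B4 -> L0 miss  d=-]
11: W B6 -> L2 hit  d=D]
12: R B0 -> L0 miss  d=-]
13: W B1 -> L1 hit  d=D]
14: R B1 -> L1 hit  d=D]
15: R B1 -> L1 hit  d=D]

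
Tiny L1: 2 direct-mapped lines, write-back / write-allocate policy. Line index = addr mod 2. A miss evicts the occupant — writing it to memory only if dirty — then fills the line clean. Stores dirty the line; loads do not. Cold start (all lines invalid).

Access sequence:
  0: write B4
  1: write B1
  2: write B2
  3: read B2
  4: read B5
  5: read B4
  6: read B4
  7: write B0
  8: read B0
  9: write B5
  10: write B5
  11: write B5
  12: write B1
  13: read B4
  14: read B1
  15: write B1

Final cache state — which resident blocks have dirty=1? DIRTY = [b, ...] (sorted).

DIRTY = [1]

  0 | W B4 → L0 miss [D]
  1 | W B1 → L1 miss [D]
  2 | W B2 → L0 miss wb→B4 [D]
  3 | R B2 → L0 hit [D]
  4 | R B5 → L1 miss wb→B1 [-]
  5 | R B4 → L0 miss wb→B2 [-]
  6 | R B4 → L0 hit [-]
  7 | W B0 → L0 miss [D]
  8 | R B0 → L0 hit [D]
  9 | W B5 → L1 hit [D]
  10 | W B5 → L1 hit [D]
  11 | W B5 → L1 hit [D]
  12 | W B1 → L1 miss wb→B5 [D]
  13 | R B4 → L0 miss wb→B0 [-]
  14 | R B1 → L1 hit [D]
  15 | W B1 → L1 hit [D]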